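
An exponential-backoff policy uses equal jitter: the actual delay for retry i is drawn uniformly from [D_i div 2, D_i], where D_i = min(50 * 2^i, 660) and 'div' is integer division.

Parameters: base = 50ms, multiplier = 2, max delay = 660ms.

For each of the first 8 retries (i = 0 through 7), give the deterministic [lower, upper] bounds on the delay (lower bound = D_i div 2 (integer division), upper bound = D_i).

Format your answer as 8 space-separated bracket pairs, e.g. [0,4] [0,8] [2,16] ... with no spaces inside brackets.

Computing bounds per retry:
  i=0: D_i=min(50*2^0,660)=50, bounds=[25,50]
  i=1: D_i=min(50*2^1,660)=100, bounds=[50,100]
  i=2: D_i=min(50*2^2,660)=200, bounds=[100,200]
  i=3: D_i=min(50*2^3,660)=400, bounds=[200,400]
  i=4: D_i=min(50*2^4,660)=660, bounds=[330,660]
  i=5: D_i=min(50*2^5,660)=660, bounds=[330,660]
  i=6: D_i=min(50*2^6,660)=660, bounds=[330,660]
  i=7: D_i=min(50*2^7,660)=660, bounds=[330,660]

Answer: [25,50] [50,100] [100,200] [200,400] [330,660] [330,660] [330,660] [330,660]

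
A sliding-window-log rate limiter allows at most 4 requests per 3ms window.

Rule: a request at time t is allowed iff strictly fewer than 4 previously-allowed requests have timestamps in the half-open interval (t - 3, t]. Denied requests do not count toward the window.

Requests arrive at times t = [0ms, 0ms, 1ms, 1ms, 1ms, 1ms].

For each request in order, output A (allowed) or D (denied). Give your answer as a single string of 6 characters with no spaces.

Answer: AAAADD

Derivation:
Tracking allowed requests in the window:
  req#1 t=0ms: ALLOW
  req#2 t=0ms: ALLOW
  req#3 t=1ms: ALLOW
  req#4 t=1ms: ALLOW
  req#5 t=1ms: DENY
  req#6 t=1ms: DENY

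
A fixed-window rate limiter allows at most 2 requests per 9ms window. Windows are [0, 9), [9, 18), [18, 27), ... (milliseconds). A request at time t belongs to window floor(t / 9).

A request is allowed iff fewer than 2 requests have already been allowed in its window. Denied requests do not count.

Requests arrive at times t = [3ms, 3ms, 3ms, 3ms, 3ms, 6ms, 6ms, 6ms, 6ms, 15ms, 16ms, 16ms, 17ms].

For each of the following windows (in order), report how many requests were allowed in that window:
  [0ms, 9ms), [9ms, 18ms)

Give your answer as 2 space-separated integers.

Processing requests:
  req#1 t=3ms (window 0): ALLOW
  req#2 t=3ms (window 0): ALLOW
  req#3 t=3ms (window 0): DENY
  req#4 t=3ms (window 0): DENY
  req#5 t=3ms (window 0): DENY
  req#6 t=6ms (window 0): DENY
  req#7 t=6ms (window 0): DENY
  req#8 t=6ms (window 0): DENY
  req#9 t=6ms (window 0): DENY
  req#10 t=15ms (window 1): ALLOW
  req#11 t=16ms (window 1): ALLOW
  req#12 t=16ms (window 1): DENY
  req#13 t=17ms (window 1): DENY

Allowed counts by window: 2 2

Answer: 2 2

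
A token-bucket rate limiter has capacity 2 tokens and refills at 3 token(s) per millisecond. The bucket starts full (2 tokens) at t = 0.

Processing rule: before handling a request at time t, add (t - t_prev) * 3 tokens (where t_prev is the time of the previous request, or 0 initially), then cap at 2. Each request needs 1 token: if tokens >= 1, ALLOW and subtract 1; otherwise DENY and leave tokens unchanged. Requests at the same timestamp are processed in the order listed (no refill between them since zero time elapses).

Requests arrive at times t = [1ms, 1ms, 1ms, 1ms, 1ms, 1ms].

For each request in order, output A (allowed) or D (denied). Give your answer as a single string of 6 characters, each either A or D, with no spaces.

Simulating step by step:
  req#1 t=1ms: ALLOW
  req#2 t=1ms: ALLOW
  req#3 t=1ms: DENY
  req#4 t=1ms: DENY
  req#5 t=1ms: DENY
  req#6 t=1ms: DENY

Answer: AADDDD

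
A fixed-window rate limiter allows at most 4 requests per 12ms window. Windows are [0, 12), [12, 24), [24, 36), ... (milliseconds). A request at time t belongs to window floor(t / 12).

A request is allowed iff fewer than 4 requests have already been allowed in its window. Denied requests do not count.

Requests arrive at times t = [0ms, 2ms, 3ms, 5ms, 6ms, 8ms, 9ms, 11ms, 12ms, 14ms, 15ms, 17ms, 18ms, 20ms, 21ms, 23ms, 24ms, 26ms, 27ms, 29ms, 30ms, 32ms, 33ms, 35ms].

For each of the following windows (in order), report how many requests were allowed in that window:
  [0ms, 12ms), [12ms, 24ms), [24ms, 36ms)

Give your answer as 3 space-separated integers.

Processing requests:
  req#1 t=0ms (window 0): ALLOW
  req#2 t=2ms (window 0): ALLOW
  req#3 t=3ms (window 0): ALLOW
  req#4 t=5ms (window 0): ALLOW
  req#5 t=6ms (window 0): DENY
  req#6 t=8ms (window 0): DENY
  req#7 t=9ms (window 0): DENY
  req#8 t=11ms (window 0): DENY
  req#9 t=12ms (window 1): ALLOW
  req#10 t=14ms (window 1): ALLOW
  req#11 t=15ms (window 1): ALLOW
  req#12 t=17ms (window 1): ALLOW
  req#13 t=18ms (window 1): DENY
  req#14 t=20ms (window 1): DENY
  req#15 t=21ms (window 1): DENY
  req#16 t=23ms (window 1): DENY
  req#17 t=24ms (window 2): ALLOW
  req#18 t=26ms (window 2): ALLOW
  req#19 t=27ms (window 2): ALLOW
  req#20 t=29ms (window 2): ALLOW
  req#21 t=30ms (window 2): DENY
  req#22 t=32ms (window 2): DENY
  req#23 t=33ms (window 2): DENY
  req#24 t=35ms (window 2): DENY

Allowed counts by window: 4 4 4

Answer: 4 4 4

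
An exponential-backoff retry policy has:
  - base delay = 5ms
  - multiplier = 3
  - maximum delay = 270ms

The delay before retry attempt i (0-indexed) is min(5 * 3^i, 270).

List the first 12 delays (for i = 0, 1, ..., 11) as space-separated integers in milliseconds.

Computing each delay:
  i=0: min(5*3^0, 270) = 5
  i=1: min(5*3^1, 270) = 15
  i=2: min(5*3^2, 270) = 45
  i=3: min(5*3^3, 270) = 135
  i=4: min(5*3^4, 270) = 270
  i=5: min(5*3^5, 270) = 270
  i=6: min(5*3^6, 270) = 270
  i=7: min(5*3^7, 270) = 270
  i=8: min(5*3^8, 270) = 270
  i=9: min(5*3^9, 270) = 270
  i=10: min(5*3^10, 270) = 270
  i=11: min(5*3^11, 270) = 270

Answer: 5 15 45 135 270 270 270 270 270 270 270 270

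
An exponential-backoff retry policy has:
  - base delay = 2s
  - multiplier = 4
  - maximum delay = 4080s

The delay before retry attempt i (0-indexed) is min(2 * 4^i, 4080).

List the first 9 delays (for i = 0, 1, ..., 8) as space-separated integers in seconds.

Answer: 2 8 32 128 512 2048 4080 4080 4080

Derivation:
Computing each delay:
  i=0: min(2*4^0, 4080) = 2
  i=1: min(2*4^1, 4080) = 8
  i=2: min(2*4^2, 4080) = 32
  i=3: min(2*4^3, 4080) = 128
  i=4: min(2*4^4, 4080) = 512
  i=5: min(2*4^5, 4080) = 2048
  i=6: min(2*4^6, 4080) = 4080
  i=7: min(2*4^7, 4080) = 4080
  i=8: min(2*4^8, 4080) = 4080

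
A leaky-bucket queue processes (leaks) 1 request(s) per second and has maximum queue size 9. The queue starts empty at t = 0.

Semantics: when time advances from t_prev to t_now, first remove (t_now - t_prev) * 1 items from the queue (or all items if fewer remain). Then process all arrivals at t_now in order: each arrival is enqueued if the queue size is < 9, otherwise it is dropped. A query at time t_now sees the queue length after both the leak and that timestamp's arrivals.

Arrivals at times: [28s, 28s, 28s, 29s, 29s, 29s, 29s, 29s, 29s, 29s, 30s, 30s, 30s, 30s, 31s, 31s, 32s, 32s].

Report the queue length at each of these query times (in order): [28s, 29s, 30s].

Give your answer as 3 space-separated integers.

Answer: 3 9 9

Derivation:
Queue lengths at query times:
  query t=28s: backlog = 3
  query t=29s: backlog = 9
  query t=30s: backlog = 9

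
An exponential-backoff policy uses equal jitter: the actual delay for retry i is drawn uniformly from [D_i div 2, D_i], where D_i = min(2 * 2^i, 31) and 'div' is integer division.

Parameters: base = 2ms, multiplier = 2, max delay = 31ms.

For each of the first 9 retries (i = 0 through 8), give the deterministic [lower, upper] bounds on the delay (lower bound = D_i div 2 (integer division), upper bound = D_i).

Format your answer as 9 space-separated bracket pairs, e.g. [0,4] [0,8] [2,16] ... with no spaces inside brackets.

Computing bounds per retry:
  i=0: D_i=min(2*2^0,31)=2, bounds=[1,2]
  i=1: D_i=min(2*2^1,31)=4, bounds=[2,4]
  i=2: D_i=min(2*2^2,31)=8, bounds=[4,8]
  i=3: D_i=min(2*2^3,31)=16, bounds=[8,16]
  i=4: D_i=min(2*2^4,31)=31, bounds=[15,31]
  i=5: D_i=min(2*2^5,31)=31, bounds=[15,31]
  i=6: D_i=min(2*2^6,31)=31, bounds=[15,31]
  i=7: D_i=min(2*2^7,31)=31, bounds=[15,31]
  i=8: D_i=min(2*2^8,31)=31, bounds=[15,31]

Answer: [1,2] [2,4] [4,8] [8,16] [15,31] [15,31] [15,31] [15,31] [15,31]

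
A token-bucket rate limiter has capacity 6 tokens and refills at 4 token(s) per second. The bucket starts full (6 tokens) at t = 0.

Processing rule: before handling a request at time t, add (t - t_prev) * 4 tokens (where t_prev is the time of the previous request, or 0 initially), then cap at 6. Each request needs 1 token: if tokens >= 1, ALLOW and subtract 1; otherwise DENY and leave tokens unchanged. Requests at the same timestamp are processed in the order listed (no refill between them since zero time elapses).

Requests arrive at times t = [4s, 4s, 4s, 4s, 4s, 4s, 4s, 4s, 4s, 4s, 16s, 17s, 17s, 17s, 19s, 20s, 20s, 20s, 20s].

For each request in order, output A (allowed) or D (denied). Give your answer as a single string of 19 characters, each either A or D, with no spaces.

Simulating step by step:
  req#1 t=4s: ALLOW
  req#2 t=4s: ALLOW
  req#3 t=4s: ALLOW
  req#4 t=4s: ALLOW
  req#5 t=4s: ALLOW
  req#6 t=4s: ALLOW
  req#7 t=4s: DENY
  req#8 t=4s: DENY
  req#9 t=4s: DENY
  req#10 t=4s: DENY
  req#11 t=16s: ALLOW
  req#12 t=17s: ALLOW
  req#13 t=17s: ALLOW
  req#14 t=17s: ALLOW
  req#15 t=19s: ALLOW
  req#16 t=20s: ALLOW
  req#17 t=20s: ALLOW
  req#18 t=20s: ALLOW
  req#19 t=20s: ALLOW

Answer: AAAAAADDDDAAAAAAAAA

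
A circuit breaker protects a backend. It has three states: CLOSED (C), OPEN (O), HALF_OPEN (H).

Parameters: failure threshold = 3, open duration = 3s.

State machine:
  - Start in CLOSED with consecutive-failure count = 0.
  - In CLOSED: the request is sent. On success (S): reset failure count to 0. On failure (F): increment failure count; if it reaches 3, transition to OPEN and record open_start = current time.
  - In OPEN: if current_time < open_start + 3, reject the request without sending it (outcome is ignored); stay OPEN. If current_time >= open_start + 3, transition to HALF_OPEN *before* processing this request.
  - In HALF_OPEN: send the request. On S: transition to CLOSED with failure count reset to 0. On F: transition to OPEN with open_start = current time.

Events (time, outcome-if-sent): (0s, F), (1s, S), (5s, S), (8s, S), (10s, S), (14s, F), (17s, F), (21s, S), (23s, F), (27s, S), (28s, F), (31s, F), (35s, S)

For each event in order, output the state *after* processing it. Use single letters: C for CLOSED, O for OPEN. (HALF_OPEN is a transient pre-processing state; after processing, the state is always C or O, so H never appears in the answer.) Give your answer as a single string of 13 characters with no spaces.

Answer: CCCCCCCCCCCCC

Derivation:
State after each event:
  event#1 t=0s outcome=F: state=CLOSED
  event#2 t=1s outcome=S: state=CLOSED
  event#3 t=5s outcome=S: state=CLOSED
  event#4 t=8s outcome=S: state=CLOSED
  event#5 t=10s outcome=S: state=CLOSED
  event#6 t=14s outcome=F: state=CLOSED
  event#7 t=17s outcome=F: state=CLOSED
  event#8 t=21s outcome=S: state=CLOSED
  event#9 t=23s outcome=F: state=CLOSED
  event#10 t=27s outcome=S: state=CLOSED
  event#11 t=28s outcome=F: state=CLOSED
  event#12 t=31s outcome=F: state=CLOSED
  event#13 t=35s outcome=S: state=CLOSED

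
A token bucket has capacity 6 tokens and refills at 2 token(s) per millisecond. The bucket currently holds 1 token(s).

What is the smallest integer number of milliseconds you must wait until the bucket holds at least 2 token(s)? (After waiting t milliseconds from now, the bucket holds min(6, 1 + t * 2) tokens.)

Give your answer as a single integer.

Need 1 + t * 2 >= 2, so t >= 1/2.
Smallest integer t = ceil(1/2) = 1.

Answer: 1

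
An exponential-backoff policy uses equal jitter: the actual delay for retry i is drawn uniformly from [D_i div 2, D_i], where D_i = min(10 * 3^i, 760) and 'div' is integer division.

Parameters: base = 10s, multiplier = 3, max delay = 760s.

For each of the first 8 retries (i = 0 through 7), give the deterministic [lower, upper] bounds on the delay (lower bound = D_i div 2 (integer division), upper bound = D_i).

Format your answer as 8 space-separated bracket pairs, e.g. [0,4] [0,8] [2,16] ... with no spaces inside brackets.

Computing bounds per retry:
  i=0: D_i=min(10*3^0,760)=10, bounds=[5,10]
  i=1: D_i=min(10*3^1,760)=30, bounds=[15,30]
  i=2: D_i=min(10*3^2,760)=90, bounds=[45,90]
  i=3: D_i=min(10*3^3,760)=270, bounds=[135,270]
  i=4: D_i=min(10*3^4,760)=760, bounds=[380,760]
  i=5: D_i=min(10*3^5,760)=760, bounds=[380,760]
  i=6: D_i=min(10*3^6,760)=760, bounds=[380,760]
  i=7: D_i=min(10*3^7,760)=760, bounds=[380,760]

Answer: [5,10] [15,30] [45,90] [135,270] [380,760] [380,760] [380,760] [380,760]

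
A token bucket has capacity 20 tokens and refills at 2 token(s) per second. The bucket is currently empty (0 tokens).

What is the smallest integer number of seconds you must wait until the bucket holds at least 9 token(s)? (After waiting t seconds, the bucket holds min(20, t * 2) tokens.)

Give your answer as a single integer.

Need t * 2 >= 9, so t >= 9/2.
Smallest integer t = ceil(9/2) = 5.

Answer: 5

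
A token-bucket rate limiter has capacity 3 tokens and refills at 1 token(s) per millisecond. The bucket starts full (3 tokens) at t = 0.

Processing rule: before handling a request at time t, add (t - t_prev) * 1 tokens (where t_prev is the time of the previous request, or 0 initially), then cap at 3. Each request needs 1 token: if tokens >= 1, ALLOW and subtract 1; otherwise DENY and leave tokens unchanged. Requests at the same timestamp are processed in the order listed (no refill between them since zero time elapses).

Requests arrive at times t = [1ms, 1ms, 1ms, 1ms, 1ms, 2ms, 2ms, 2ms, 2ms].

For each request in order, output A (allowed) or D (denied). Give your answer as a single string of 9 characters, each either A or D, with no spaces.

Answer: AAADDADDD

Derivation:
Simulating step by step:
  req#1 t=1ms: ALLOW
  req#2 t=1ms: ALLOW
  req#3 t=1ms: ALLOW
  req#4 t=1ms: DENY
  req#5 t=1ms: DENY
  req#6 t=2ms: ALLOW
  req#7 t=2ms: DENY
  req#8 t=2ms: DENY
  req#9 t=2ms: DENY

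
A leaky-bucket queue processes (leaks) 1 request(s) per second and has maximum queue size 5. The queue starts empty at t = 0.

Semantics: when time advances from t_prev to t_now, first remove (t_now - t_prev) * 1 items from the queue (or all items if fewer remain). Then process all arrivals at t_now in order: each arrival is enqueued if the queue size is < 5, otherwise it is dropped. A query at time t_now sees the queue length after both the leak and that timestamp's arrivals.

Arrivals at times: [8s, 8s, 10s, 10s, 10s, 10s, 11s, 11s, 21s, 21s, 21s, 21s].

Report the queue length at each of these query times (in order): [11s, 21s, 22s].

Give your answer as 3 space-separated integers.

Queue lengths at query times:
  query t=11s: backlog = 5
  query t=21s: backlog = 4
  query t=22s: backlog = 3

Answer: 5 4 3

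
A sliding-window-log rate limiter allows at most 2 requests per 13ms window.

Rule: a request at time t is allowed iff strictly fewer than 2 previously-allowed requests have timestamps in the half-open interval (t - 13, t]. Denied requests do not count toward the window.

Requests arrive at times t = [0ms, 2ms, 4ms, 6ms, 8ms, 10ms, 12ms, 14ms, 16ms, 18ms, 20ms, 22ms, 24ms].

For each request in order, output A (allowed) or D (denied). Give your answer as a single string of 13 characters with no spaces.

Answer: AADDDDDAADDDD

Derivation:
Tracking allowed requests in the window:
  req#1 t=0ms: ALLOW
  req#2 t=2ms: ALLOW
  req#3 t=4ms: DENY
  req#4 t=6ms: DENY
  req#5 t=8ms: DENY
  req#6 t=10ms: DENY
  req#7 t=12ms: DENY
  req#8 t=14ms: ALLOW
  req#9 t=16ms: ALLOW
  req#10 t=18ms: DENY
  req#11 t=20ms: DENY
  req#12 t=22ms: DENY
  req#13 t=24ms: DENY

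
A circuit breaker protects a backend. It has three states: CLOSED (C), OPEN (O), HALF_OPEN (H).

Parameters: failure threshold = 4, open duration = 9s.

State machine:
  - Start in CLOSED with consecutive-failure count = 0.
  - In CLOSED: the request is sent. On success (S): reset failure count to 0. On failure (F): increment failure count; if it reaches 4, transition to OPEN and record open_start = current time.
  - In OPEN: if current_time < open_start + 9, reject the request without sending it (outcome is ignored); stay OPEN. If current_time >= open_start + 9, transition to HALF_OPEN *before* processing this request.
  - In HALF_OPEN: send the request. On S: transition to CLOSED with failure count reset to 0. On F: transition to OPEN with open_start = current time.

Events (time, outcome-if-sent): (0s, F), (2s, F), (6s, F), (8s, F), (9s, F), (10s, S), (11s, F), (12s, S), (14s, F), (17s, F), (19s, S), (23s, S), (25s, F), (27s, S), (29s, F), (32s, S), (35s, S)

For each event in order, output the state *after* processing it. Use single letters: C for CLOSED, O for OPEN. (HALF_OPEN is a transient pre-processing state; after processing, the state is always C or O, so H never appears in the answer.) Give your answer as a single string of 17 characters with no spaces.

Answer: CCCOOOOOOOOOOCCCC

Derivation:
State after each event:
  event#1 t=0s outcome=F: state=CLOSED
  event#2 t=2s outcome=F: state=CLOSED
  event#3 t=6s outcome=F: state=CLOSED
  event#4 t=8s outcome=F: state=OPEN
  event#5 t=9s outcome=F: state=OPEN
  event#6 t=10s outcome=S: state=OPEN
  event#7 t=11s outcome=F: state=OPEN
  event#8 t=12s outcome=S: state=OPEN
  event#9 t=14s outcome=F: state=OPEN
  event#10 t=17s outcome=F: state=OPEN
  event#11 t=19s outcome=S: state=OPEN
  event#12 t=23s outcome=S: state=OPEN
  event#13 t=25s outcome=F: state=OPEN
  event#14 t=27s outcome=S: state=CLOSED
  event#15 t=29s outcome=F: state=CLOSED
  event#16 t=32s outcome=S: state=CLOSED
  event#17 t=35s outcome=S: state=CLOSED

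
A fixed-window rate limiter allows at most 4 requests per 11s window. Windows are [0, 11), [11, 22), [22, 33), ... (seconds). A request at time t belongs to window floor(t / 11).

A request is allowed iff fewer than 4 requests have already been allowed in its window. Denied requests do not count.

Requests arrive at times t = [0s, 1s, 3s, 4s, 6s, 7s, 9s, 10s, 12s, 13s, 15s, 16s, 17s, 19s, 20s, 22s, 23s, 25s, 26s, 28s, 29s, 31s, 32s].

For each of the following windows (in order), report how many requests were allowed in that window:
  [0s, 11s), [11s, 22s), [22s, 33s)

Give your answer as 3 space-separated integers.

Answer: 4 4 4

Derivation:
Processing requests:
  req#1 t=0s (window 0): ALLOW
  req#2 t=1s (window 0): ALLOW
  req#3 t=3s (window 0): ALLOW
  req#4 t=4s (window 0): ALLOW
  req#5 t=6s (window 0): DENY
  req#6 t=7s (window 0): DENY
  req#7 t=9s (window 0): DENY
  req#8 t=10s (window 0): DENY
  req#9 t=12s (window 1): ALLOW
  req#10 t=13s (window 1): ALLOW
  req#11 t=15s (window 1): ALLOW
  req#12 t=16s (window 1): ALLOW
  req#13 t=17s (window 1): DENY
  req#14 t=19s (window 1): DENY
  req#15 t=20s (window 1): DENY
  req#16 t=22s (window 2): ALLOW
  req#17 t=23s (window 2): ALLOW
  req#18 t=25s (window 2): ALLOW
  req#19 t=26s (window 2): ALLOW
  req#20 t=28s (window 2): DENY
  req#21 t=29s (window 2): DENY
  req#22 t=31s (window 2): DENY
  req#23 t=32s (window 2): DENY

Allowed counts by window: 4 4 4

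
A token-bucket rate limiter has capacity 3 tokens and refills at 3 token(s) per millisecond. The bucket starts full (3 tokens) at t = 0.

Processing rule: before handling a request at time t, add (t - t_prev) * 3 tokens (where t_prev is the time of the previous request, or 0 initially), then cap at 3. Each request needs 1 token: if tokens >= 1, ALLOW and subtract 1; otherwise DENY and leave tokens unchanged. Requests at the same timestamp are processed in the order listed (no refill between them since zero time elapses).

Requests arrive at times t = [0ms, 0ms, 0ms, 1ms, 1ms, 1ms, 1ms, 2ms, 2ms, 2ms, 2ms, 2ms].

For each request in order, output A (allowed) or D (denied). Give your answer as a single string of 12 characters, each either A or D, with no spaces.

Simulating step by step:
  req#1 t=0ms: ALLOW
  req#2 t=0ms: ALLOW
  req#3 t=0ms: ALLOW
  req#4 t=1ms: ALLOW
  req#5 t=1ms: ALLOW
  req#6 t=1ms: ALLOW
  req#7 t=1ms: DENY
  req#8 t=2ms: ALLOW
  req#9 t=2ms: ALLOW
  req#10 t=2ms: ALLOW
  req#11 t=2ms: DENY
  req#12 t=2ms: DENY

Answer: AAAAAADAAADD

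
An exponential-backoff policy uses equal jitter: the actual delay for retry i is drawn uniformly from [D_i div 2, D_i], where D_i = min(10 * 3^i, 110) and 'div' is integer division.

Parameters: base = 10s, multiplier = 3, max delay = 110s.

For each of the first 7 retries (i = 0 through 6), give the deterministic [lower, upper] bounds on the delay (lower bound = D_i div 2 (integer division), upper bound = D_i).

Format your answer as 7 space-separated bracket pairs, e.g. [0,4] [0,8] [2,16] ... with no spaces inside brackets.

Computing bounds per retry:
  i=0: D_i=min(10*3^0,110)=10, bounds=[5,10]
  i=1: D_i=min(10*3^1,110)=30, bounds=[15,30]
  i=2: D_i=min(10*3^2,110)=90, bounds=[45,90]
  i=3: D_i=min(10*3^3,110)=110, bounds=[55,110]
  i=4: D_i=min(10*3^4,110)=110, bounds=[55,110]
  i=5: D_i=min(10*3^5,110)=110, bounds=[55,110]
  i=6: D_i=min(10*3^6,110)=110, bounds=[55,110]

Answer: [5,10] [15,30] [45,90] [55,110] [55,110] [55,110] [55,110]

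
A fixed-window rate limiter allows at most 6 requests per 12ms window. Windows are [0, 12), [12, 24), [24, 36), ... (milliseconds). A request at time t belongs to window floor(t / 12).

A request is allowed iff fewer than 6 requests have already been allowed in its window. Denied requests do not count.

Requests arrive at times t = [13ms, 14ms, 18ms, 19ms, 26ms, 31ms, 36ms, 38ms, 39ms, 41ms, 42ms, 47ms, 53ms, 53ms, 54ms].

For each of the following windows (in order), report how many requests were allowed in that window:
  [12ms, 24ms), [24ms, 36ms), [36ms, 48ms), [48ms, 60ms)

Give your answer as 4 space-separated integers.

Processing requests:
  req#1 t=13ms (window 1): ALLOW
  req#2 t=14ms (window 1): ALLOW
  req#3 t=18ms (window 1): ALLOW
  req#4 t=19ms (window 1): ALLOW
  req#5 t=26ms (window 2): ALLOW
  req#6 t=31ms (window 2): ALLOW
  req#7 t=36ms (window 3): ALLOW
  req#8 t=38ms (window 3): ALLOW
  req#9 t=39ms (window 3): ALLOW
  req#10 t=41ms (window 3): ALLOW
  req#11 t=42ms (window 3): ALLOW
  req#12 t=47ms (window 3): ALLOW
  req#13 t=53ms (window 4): ALLOW
  req#14 t=53ms (window 4): ALLOW
  req#15 t=54ms (window 4): ALLOW

Allowed counts by window: 4 2 6 3

Answer: 4 2 6 3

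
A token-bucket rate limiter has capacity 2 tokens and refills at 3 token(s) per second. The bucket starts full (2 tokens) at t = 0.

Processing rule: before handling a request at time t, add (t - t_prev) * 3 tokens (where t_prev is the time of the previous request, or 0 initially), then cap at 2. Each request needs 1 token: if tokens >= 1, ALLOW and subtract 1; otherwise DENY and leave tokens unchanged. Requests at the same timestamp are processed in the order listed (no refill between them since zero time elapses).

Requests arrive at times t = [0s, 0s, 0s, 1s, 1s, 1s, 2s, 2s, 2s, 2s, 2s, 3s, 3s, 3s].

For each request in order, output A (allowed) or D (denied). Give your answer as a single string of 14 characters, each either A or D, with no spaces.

Answer: AADAADAADDDAAD

Derivation:
Simulating step by step:
  req#1 t=0s: ALLOW
  req#2 t=0s: ALLOW
  req#3 t=0s: DENY
  req#4 t=1s: ALLOW
  req#5 t=1s: ALLOW
  req#6 t=1s: DENY
  req#7 t=2s: ALLOW
  req#8 t=2s: ALLOW
  req#9 t=2s: DENY
  req#10 t=2s: DENY
  req#11 t=2s: DENY
  req#12 t=3s: ALLOW
  req#13 t=3s: ALLOW
  req#14 t=3s: DENY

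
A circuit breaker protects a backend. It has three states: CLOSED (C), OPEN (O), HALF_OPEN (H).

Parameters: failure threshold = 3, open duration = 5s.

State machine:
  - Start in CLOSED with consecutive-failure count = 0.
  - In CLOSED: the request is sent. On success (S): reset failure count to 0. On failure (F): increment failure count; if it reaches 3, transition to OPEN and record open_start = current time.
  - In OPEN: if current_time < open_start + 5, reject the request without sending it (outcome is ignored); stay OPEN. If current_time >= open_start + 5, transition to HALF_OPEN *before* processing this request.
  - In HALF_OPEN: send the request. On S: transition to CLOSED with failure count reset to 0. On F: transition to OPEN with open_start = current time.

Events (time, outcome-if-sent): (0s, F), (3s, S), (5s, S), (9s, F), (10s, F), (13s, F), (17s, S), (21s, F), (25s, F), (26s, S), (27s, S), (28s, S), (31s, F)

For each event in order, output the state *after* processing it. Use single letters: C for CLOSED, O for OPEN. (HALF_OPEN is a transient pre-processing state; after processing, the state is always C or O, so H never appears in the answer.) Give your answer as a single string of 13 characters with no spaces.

Answer: CCCCCOOOOCCCC

Derivation:
State after each event:
  event#1 t=0s outcome=F: state=CLOSED
  event#2 t=3s outcome=S: state=CLOSED
  event#3 t=5s outcome=S: state=CLOSED
  event#4 t=9s outcome=F: state=CLOSED
  event#5 t=10s outcome=F: state=CLOSED
  event#6 t=13s outcome=F: state=OPEN
  event#7 t=17s outcome=S: state=OPEN
  event#8 t=21s outcome=F: state=OPEN
  event#9 t=25s outcome=F: state=OPEN
  event#10 t=26s outcome=S: state=CLOSED
  event#11 t=27s outcome=S: state=CLOSED
  event#12 t=28s outcome=S: state=CLOSED
  event#13 t=31s outcome=F: state=CLOSED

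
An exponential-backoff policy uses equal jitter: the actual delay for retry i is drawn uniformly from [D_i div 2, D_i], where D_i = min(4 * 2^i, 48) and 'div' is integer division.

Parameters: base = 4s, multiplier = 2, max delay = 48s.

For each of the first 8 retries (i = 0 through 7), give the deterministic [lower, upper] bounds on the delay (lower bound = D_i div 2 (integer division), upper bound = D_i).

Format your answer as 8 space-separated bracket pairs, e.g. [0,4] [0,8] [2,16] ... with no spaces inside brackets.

Computing bounds per retry:
  i=0: D_i=min(4*2^0,48)=4, bounds=[2,4]
  i=1: D_i=min(4*2^1,48)=8, bounds=[4,8]
  i=2: D_i=min(4*2^2,48)=16, bounds=[8,16]
  i=3: D_i=min(4*2^3,48)=32, bounds=[16,32]
  i=4: D_i=min(4*2^4,48)=48, bounds=[24,48]
  i=5: D_i=min(4*2^5,48)=48, bounds=[24,48]
  i=6: D_i=min(4*2^6,48)=48, bounds=[24,48]
  i=7: D_i=min(4*2^7,48)=48, bounds=[24,48]

Answer: [2,4] [4,8] [8,16] [16,32] [24,48] [24,48] [24,48] [24,48]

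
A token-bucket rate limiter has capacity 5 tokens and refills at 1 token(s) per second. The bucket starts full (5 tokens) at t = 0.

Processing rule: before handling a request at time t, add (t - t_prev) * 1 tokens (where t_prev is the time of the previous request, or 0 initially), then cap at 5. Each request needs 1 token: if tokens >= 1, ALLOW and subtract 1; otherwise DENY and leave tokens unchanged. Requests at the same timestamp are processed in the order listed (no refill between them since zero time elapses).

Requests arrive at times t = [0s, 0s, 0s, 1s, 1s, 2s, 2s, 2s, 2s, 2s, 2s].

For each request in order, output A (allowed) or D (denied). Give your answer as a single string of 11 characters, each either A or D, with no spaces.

Simulating step by step:
  req#1 t=0s: ALLOW
  req#2 t=0s: ALLOW
  req#3 t=0s: ALLOW
  req#4 t=1s: ALLOW
  req#5 t=1s: ALLOW
  req#6 t=2s: ALLOW
  req#7 t=2s: ALLOW
  req#8 t=2s: DENY
  req#9 t=2s: DENY
  req#10 t=2s: DENY
  req#11 t=2s: DENY

Answer: AAAAAAADDDD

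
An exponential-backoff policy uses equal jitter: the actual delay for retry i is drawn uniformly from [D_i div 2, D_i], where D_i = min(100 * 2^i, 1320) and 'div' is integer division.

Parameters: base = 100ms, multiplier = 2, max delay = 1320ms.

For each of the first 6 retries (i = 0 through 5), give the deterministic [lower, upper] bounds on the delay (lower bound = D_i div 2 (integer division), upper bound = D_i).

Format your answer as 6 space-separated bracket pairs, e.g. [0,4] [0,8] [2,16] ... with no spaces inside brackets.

Answer: [50,100] [100,200] [200,400] [400,800] [660,1320] [660,1320]

Derivation:
Computing bounds per retry:
  i=0: D_i=min(100*2^0,1320)=100, bounds=[50,100]
  i=1: D_i=min(100*2^1,1320)=200, bounds=[100,200]
  i=2: D_i=min(100*2^2,1320)=400, bounds=[200,400]
  i=3: D_i=min(100*2^3,1320)=800, bounds=[400,800]
  i=4: D_i=min(100*2^4,1320)=1320, bounds=[660,1320]
  i=5: D_i=min(100*2^5,1320)=1320, bounds=[660,1320]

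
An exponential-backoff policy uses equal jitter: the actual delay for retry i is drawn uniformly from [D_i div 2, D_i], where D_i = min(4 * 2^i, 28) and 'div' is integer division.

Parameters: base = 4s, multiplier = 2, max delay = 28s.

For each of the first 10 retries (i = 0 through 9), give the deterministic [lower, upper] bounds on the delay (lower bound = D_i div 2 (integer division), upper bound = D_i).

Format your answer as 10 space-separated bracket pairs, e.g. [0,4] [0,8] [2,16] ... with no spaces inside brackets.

Computing bounds per retry:
  i=0: D_i=min(4*2^0,28)=4, bounds=[2,4]
  i=1: D_i=min(4*2^1,28)=8, bounds=[4,8]
  i=2: D_i=min(4*2^2,28)=16, bounds=[8,16]
  i=3: D_i=min(4*2^3,28)=28, bounds=[14,28]
  i=4: D_i=min(4*2^4,28)=28, bounds=[14,28]
  i=5: D_i=min(4*2^5,28)=28, bounds=[14,28]
  i=6: D_i=min(4*2^6,28)=28, bounds=[14,28]
  i=7: D_i=min(4*2^7,28)=28, bounds=[14,28]
  i=8: D_i=min(4*2^8,28)=28, bounds=[14,28]
  i=9: D_i=min(4*2^9,28)=28, bounds=[14,28]

Answer: [2,4] [4,8] [8,16] [14,28] [14,28] [14,28] [14,28] [14,28] [14,28] [14,28]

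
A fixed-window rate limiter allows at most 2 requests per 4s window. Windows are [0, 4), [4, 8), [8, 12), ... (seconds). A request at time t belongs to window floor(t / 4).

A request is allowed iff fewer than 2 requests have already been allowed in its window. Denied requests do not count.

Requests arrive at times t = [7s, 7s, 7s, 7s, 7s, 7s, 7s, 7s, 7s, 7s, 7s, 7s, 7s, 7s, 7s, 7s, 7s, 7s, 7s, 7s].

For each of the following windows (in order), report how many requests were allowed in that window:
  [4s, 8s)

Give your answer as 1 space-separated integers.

Answer: 2

Derivation:
Processing requests:
  req#1 t=7s (window 1): ALLOW
  req#2 t=7s (window 1): ALLOW
  req#3 t=7s (window 1): DENY
  req#4 t=7s (window 1): DENY
  req#5 t=7s (window 1): DENY
  req#6 t=7s (window 1): DENY
  req#7 t=7s (window 1): DENY
  req#8 t=7s (window 1): DENY
  req#9 t=7s (window 1): DENY
  req#10 t=7s (window 1): DENY
  req#11 t=7s (window 1): DENY
  req#12 t=7s (window 1): DENY
  req#13 t=7s (window 1): DENY
  req#14 t=7s (window 1): DENY
  req#15 t=7s (window 1): DENY
  req#16 t=7s (window 1): DENY
  req#17 t=7s (window 1): DENY
  req#18 t=7s (window 1): DENY
  req#19 t=7s (window 1): DENY
  req#20 t=7s (window 1): DENY

Allowed counts by window: 2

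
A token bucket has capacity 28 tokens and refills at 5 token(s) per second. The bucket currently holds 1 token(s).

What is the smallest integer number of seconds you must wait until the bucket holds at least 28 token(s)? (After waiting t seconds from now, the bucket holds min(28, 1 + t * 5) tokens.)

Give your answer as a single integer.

Need 1 + t * 5 >= 28, so t >= 27/5.
Smallest integer t = ceil(27/5) = 6.

Answer: 6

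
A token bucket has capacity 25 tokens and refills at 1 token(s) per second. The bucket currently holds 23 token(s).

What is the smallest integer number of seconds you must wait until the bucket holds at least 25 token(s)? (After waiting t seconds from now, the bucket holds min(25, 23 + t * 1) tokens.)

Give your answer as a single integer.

Answer: 2

Derivation:
Need 23 + t * 1 >= 25, so t >= 2/1.
Smallest integer t = ceil(2/1) = 2.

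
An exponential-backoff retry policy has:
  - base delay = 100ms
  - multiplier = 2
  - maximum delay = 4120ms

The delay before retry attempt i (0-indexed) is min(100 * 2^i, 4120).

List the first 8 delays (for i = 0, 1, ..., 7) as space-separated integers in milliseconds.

Answer: 100 200 400 800 1600 3200 4120 4120

Derivation:
Computing each delay:
  i=0: min(100*2^0, 4120) = 100
  i=1: min(100*2^1, 4120) = 200
  i=2: min(100*2^2, 4120) = 400
  i=3: min(100*2^3, 4120) = 800
  i=4: min(100*2^4, 4120) = 1600
  i=5: min(100*2^5, 4120) = 3200
  i=6: min(100*2^6, 4120) = 4120
  i=7: min(100*2^7, 4120) = 4120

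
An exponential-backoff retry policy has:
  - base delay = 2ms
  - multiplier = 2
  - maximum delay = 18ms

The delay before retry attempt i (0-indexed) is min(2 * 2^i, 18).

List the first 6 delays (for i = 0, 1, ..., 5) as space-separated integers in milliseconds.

Answer: 2 4 8 16 18 18

Derivation:
Computing each delay:
  i=0: min(2*2^0, 18) = 2
  i=1: min(2*2^1, 18) = 4
  i=2: min(2*2^2, 18) = 8
  i=3: min(2*2^3, 18) = 16
  i=4: min(2*2^4, 18) = 18
  i=5: min(2*2^5, 18) = 18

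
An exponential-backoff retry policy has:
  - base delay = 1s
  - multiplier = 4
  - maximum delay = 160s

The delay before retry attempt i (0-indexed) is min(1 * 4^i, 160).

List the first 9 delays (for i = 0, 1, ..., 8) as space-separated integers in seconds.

Computing each delay:
  i=0: min(1*4^0, 160) = 1
  i=1: min(1*4^1, 160) = 4
  i=2: min(1*4^2, 160) = 16
  i=3: min(1*4^3, 160) = 64
  i=4: min(1*4^4, 160) = 160
  i=5: min(1*4^5, 160) = 160
  i=6: min(1*4^6, 160) = 160
  i=7: min(1*4^7, 160) = 160
  i=8: min(1*4^8, 160) = 160

Answer: 1 4 16 64 160 160 160 160 160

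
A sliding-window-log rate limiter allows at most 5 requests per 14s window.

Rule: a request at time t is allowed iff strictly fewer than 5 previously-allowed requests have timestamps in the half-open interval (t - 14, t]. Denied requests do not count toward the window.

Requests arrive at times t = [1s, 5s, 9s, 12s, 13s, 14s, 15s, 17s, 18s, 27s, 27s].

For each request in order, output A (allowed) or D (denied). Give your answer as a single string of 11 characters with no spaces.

Tracking allowed requests in the window:
  req#1 t=1s: ALLOW
  req#2 t=5s: ALLOW
  req#3 t=9s: ALLOW
  req#4 t=12s: ALLOW
  req#5 t=13s: ALLOW
  req#6 t=14s: DENY
  req#7 t=15s: ALLOW
  req#8 t=17s: DENY
  req#9 t=18s: DENY
  req#10 t=27s: ALLOW
  req#11 t=27s: ALLOW

Answer: AAAAADADDAA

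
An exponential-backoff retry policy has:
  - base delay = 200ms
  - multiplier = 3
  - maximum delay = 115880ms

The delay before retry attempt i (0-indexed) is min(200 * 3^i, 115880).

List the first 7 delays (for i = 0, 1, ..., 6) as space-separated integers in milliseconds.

Computing each delay:
  i=0: min(200*3^0, 115880) = 200
  i=1: min(200*3^1, 115880) = 600
  i=2: min(200*3^2, 115880) = 1800
  i=3: min(200*3^3, 115880) = 5400
  i=4: min(200*3^4, 115880) = 16200
  i=5: min(200*3^5, 115880) = 48600
  i=6: min(200*3^6, 115880) = 115880

Answer: 200 600 1800 5400 16200 48600 115880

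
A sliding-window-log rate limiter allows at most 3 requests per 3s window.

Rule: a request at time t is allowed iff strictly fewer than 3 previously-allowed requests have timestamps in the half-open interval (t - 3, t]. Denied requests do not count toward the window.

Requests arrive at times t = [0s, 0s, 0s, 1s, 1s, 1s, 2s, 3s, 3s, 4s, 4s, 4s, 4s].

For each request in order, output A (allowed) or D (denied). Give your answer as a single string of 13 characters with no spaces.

Answer: AAADDDDAAADDD

Derivation:
Tracking allowed requests in the window:
  req#1 t=0s: ALLOW
  req#2 t=0s: ALLOW
  req#3 t=0s: ALLOW
  req#4 t=1s: DENY
  req#5 t=1s: DENY
  req#6 t=1s: DENY
  req#7 t=2s: DENY
  req#8 t=3s: ALLOW
  req#9 t=3s: ALLOW
  req#10 t=4s: ALLOW
  req#11 t=4s: DENY
  req#12 t=4s: DENY
  req#13 t=4s: DENY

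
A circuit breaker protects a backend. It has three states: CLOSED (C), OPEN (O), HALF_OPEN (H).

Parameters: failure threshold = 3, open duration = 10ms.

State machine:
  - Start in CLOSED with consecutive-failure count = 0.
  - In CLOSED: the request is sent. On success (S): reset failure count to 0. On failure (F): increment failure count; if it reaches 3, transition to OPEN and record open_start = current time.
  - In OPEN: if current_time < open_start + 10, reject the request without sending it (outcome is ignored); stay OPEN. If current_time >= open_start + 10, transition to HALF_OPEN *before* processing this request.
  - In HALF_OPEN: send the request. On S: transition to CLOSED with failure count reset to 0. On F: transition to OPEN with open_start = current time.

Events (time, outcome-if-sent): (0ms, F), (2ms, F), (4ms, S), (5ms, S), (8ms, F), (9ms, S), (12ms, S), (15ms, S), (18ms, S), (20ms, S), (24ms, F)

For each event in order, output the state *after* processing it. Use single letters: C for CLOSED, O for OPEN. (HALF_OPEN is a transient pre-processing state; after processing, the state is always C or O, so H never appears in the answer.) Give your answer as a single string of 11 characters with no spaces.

Answer: CCCCCCCCCCC

Derivation:
State after each event:
  event#1 t=0ms outcome=F: state=CLOSED
  event#2 t=2ms outcome=F: state=CLOSED
  event#3 t=4ms outcome=S: state=CLOSED
  event#4 t=5ms outcome=S: state=CLOSED
  event#5 t=8ms outcome=F: state=CLOSED
  event#6 t=9ms outcome=S: state=CLOSED
  event#7 t=12ms outcome=S: state=CLOSED
  event#8 t=15ms outcome=S: state=CLOSED
  event#9 t=18ms outcome=S: state=CLOSED
  event#10 t=20ms outcome=S: state=CLOSED
  event#11 t=24ms outcome=F: state=CLOSED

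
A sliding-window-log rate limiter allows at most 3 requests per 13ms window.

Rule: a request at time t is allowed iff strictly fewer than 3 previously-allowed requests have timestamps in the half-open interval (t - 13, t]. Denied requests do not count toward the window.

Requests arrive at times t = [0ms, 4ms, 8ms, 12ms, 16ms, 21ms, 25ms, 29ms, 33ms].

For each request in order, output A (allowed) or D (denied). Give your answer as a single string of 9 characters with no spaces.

Tracking allowed requests in the window:
  req#1 t=0ms: ALLOW
  req#2 t=4ms: ALLOW
  req#3 t=8ms: ALLOW
  req#4 t=12ms: DENY
  req#5 t=16ms: ALLOW
  req#6 t=21ms: ALLOW
  req#7 t=25ms: ALLOW
  req#8 t=29ms: ALLOW
  req#9 t=33ms: DENY

Answer: AAADAAAAD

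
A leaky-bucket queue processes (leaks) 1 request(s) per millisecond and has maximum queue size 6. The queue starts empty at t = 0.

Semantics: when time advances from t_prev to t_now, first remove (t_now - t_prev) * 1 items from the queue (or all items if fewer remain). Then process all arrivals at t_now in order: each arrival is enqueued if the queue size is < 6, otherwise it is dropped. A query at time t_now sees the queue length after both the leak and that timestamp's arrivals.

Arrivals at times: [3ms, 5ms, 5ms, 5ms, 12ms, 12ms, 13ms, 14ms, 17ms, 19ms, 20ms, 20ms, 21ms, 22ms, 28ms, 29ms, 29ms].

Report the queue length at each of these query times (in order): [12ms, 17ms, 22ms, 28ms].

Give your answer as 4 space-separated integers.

Queue lengths at query times:
  query t=12ms: backlog = 2
  query t=17ms: backlog = 1
  query t=22ms: backlog = 2
  query t=28ms: backlog = 1

Answer: 2 1 2 1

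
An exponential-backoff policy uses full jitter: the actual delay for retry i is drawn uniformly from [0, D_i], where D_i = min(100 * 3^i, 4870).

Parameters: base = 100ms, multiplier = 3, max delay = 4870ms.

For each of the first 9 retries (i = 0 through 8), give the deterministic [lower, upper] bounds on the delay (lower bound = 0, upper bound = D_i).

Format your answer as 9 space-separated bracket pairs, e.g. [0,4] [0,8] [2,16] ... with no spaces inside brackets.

Answer: [0,100] [0,300] [0,900] [0,2700] [0,4870] [0,4870] [0,4870] [0,4870] [0,4870]

Derivation:
Computing bounds per retry:
  i=0: D_i=min(100*3^0,4870)=100, bounds=[0,100]
  i=1: D_i=min(100*3^1,4870)=300, bounds=[0,300]
  i=2: D_i=min(100*3^2,4870)=900, bounds=[0,900]
  i=3: D_i=min(100*3^3,4870)=2700, bounds=[0,2700]
  i=4: D_i=min(100*3^4,4870)=4870, bounds=[0,4870]
  i=5: D_i=min(100*3^5,4870)=4870, bounds=[0,4870]
  i=6: D_i=min(100*3^6,4870)=4870, bounds=[0,4870]
  i=7: D_i=min(100*3^7,4870)=4870, bounds=[0,4870]
  i=8: D_i=min(100*3^8,4870)=4870, bounds=[0,4870]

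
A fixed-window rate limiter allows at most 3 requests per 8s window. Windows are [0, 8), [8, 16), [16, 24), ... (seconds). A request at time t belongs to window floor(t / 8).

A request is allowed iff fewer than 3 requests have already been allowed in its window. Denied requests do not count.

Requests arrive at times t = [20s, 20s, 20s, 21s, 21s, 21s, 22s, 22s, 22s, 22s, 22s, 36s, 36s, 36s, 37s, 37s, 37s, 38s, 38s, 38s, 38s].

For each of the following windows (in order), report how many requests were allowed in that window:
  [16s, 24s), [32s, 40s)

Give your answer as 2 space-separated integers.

Processing requests:
  req#1 t=20s (window 2): ALLOW
  req#2 t=20s (window 2): ALLOW
  req#3 t=20s (window 2): ALLOW
  req#4 t=21s (window 2): DENY
  req#5 t=21s (window 2): DENY
  req#6 t=21s (window 2): DENY
  req#7 t=22s (window 2): DENY
  req#8 t=22s (window 2): DENY
  req#9 t=22s (window 2): DENY
  req#10 t=22s (window 2): DENY
  req#11 t=22s (window 2): DENY
  req#12 t=36s (window 4): ALLOW
  req#13 t=36s (window 4): ALLOW
  req#14 t=36s (window 4): ALLOW
  req#15 t=37s (window 4): DENY
  req#16 t=37s (window 4): DENY
  req#17 t=37s (window 4): DENY
  req#18 t=38s (window 4): DENY
  req#19 t=38s (window 4): DENY
  req#20 t=38s (window 4): DENY
  req#21 t=38s (window 4): DENY

Allowed counts by window: 3 3

Answer: 3 3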